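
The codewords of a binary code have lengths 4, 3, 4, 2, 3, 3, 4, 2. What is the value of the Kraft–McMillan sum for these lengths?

With common denominator 2^4 = 16: Σ 2^(−ℓᵢ) = 1/16 + 2/16 + 1/16 + 4/16 + 2/16 + 2/16 + 1/16 + 4/16 = 17/16 = 1.0625.

1.0625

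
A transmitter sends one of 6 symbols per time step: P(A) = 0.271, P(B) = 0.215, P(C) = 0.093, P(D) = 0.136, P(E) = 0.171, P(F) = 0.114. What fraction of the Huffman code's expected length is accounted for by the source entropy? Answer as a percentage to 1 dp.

99.1%

Entropy H = −Σ p log₂ p ≈ 2.4902 bits.
Huffman merges: 93/1000+57/500→207/1000; 17/125+171/1000→307/1000; 207/1000+43/200→211/500; 271/1000+307/1000→289/500; 211/500+289/500→1. L = 1257/500 ≈ 2.5140.
Efficiency = H/L = 2.4902/2.5140 = 99.1%.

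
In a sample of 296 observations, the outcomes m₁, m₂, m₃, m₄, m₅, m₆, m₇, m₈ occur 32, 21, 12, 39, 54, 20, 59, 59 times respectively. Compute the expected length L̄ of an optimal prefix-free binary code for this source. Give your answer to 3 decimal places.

2.889 bits/symbol

Probabilities are the counts divided by 296.
Repeatedly combine the two least-probable nodes; the expected code length is the sum of the merged weights.
merge 3/74 + 5/74 → 4/37
merge 21/296 + 4/37 → 53/296
merge 4/37 + 39/296 → 71/296
merge 53/296 + 27/148 → 107/296
merge 59/296 + 59/296 → 59/148
merge 71/296 + 107/296 → 89/148
merge 59/148 + 89/148 → 1
L = 4/37 + 53/296 + 71/296 + 107/296 + 59/148 + 89/148 + 1 = 855/296 ≈ 2.889 bits/symbol.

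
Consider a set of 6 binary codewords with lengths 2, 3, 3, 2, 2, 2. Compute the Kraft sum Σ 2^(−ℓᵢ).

With common denominator 2^3 = 8: Σ 2^(−ℓᵢ) = 2/8 + 1/8 + 1/8 + 2/8 + 2/8 + 2/8 = 10/8 = 1.25.

1.25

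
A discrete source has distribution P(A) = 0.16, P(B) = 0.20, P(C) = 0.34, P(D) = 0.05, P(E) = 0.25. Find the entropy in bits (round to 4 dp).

H = −Σ pᵢ log₂ pᵢ.
−0.16·log₂(0.16) = 0.4230
−0.20·log₂(0.20) = 0.4644
−0.34·log₂(0.34) = 0.5292
−0.05·log₂(0.05) = 0.2161
−0.25·log₂(0.25) = 0.5000
Sum ≈ 2.1327 → 2.1327 bits.

2.1327 bits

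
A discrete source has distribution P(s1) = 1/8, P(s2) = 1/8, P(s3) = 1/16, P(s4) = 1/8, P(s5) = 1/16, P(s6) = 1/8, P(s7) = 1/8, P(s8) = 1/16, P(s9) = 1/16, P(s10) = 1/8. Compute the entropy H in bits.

Each probability is a power of 1/2, so log₂(1/p) is an integer.
H = Σ p·log₂(1/p) = 1/8·3 + 1/8·3 + 1/16·4 + 1/8·3 + 1/16·4 + 1/8·3 + 1/8·3 + 1/16·4 + 1/16·4 + 1/8·3 = 3.25 bits.

3.25 bits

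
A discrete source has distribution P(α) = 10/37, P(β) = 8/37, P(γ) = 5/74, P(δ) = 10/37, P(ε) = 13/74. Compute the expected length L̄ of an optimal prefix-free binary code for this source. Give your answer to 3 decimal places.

Repeatedly combine the two least-probable nodes; the expected code length is the sum of the merged weights.
merge 5/74 + 13/74 → 9/37
merge 8/37 + 9/37 → 17/37
merge 10/37 + 10/37 → 20/37
merge 17/37 + 20/37 → 1
L = 9/37 + 17/37 + 20/37 + 1 = 83/37 ≈ 2.243 bits/symbol.

2.243 bits/symbol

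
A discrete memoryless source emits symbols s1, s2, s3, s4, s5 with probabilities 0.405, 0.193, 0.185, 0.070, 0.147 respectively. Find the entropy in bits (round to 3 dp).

H = −Σ pᵢ log₂ pᵢ.
−0.405·log₂(0.405) = 0.5281
−0.193·log₂(0.193) = 0.4581
−0.185·log₂(0.185) = 0.4504
−0.070·log₂(0.070) = 0.2686
−0.147·log₂(0.147) = 0.4066
Sum ≈ 2.1117 → 2.112 bits.

2.112 bits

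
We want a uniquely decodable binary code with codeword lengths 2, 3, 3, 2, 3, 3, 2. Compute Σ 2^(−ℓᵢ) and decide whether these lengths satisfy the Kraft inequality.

With common denominator 2^3 = 8: Σ 2^(−ℓᵢ) = 2/8 + 1/8 + 1/8 + 2/8 + 1/8 + 1/8 + 2/8 = 10/8 = 1.25.
Kraft's inequality requires Σ ≤ 1; here Σ = 1.25 > 1, so no such prefix code exists.

1.25; no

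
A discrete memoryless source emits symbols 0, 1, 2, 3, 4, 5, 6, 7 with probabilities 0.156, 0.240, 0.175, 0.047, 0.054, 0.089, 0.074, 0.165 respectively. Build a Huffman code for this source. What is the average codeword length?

2.849 bits/symbol

Repeatedly combine the two least-probable nodes; the expected code length is the sum of the merged weights.
merge 47/1000 + 27/500 → 101/1000
merge 37/500 + 89/1000 → 163/1000
merge 101/1000 + 39/250 → 257/1000
merge 163/1000 + 33/200 → 41/125
merge 7/40 + 6/25 → 83/200
merge 257/1000 + 41/125 → 117/200
merge 83/200 + 117/200 → 1
L = 101/1000 + 163/1000 + 257/1000 + 41/125 + 83/200 + 117/200 + 1 = 2849/1000 = 2.849 bits/symbol.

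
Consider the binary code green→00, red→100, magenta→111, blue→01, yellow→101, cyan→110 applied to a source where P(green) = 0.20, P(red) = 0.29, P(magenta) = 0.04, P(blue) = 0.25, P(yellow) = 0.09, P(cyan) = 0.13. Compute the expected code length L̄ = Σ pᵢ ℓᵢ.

L̄ = Σ pᵢ·ℓᵢ = 0.20·2 + 0.29·3 + 0.04·3 + 0.25·2 + 0.09·3 + 0.13·3 = 2.55 bits/symbol.

2.55 bits/symbol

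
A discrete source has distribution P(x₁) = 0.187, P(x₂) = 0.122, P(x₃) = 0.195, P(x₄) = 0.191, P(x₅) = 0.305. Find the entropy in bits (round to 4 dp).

2.2612 bits

H = −Σ pᵢ log₂ pᵢ.
−0.187·log₂(0.187) = 0.4523
−0.122·log₂(0.122) = 0.3703
−0.195·log₂(0.195) = 0.4599
−0.191·log₂(0.191) = 0.4562
−0.305·log₂(0.305) = 0.5225
Sum ≈ 2.2612 → 2.2612 bits.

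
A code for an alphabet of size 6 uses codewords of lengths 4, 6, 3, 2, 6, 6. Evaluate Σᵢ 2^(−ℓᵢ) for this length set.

With common denominator 2^6 = 64: Σ 2^(−ℓᵢ) = 4/64 + 1/64 + 8/64 + 16/64 + 1/64 + 1/64 = 31/64 = 0.484375.

0.484375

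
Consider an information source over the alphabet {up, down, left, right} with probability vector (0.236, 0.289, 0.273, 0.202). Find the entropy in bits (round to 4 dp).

H = −Σ pᵢ log₂ pᵢ.
−0.236·log₂(0.236) = 0.4916
−0.289·log₂(0.289) = 0.5176
−0.273·log₂(0.273) = 0.5113
−0.202·log₂(0.202) = 0.4661
Sum ≈ 1.9866 → 1.9866 bits.

1.9866 bits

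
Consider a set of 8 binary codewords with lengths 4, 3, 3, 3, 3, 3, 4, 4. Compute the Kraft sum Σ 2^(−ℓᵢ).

0.8125

With common denominator 2^4 = 16: Σ 2^(−ℓᵢ) = 1/16 + 2/16 + 2/16 + 2/16 + 2/16 + 2/16 + 1/16 + 1/16 = 13/16 = 0.8125.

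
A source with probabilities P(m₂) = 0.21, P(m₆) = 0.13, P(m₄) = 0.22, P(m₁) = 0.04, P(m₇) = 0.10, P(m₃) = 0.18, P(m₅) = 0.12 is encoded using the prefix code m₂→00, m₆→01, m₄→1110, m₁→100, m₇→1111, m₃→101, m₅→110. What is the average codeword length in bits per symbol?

2.98 bits/symbol

L̄ = Σ pᵢ·ℓᵢ = 0.21·2 + 0.13·2 + 0.22·4 + 0.04·3 + 0.10·4 + 0.18·3 + 0.12·3 = 2.98 bits/symbol.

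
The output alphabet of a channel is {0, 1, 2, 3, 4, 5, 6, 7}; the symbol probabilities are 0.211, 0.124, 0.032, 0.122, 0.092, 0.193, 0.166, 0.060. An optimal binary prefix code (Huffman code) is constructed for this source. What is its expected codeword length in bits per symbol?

2.872 bits/symbol

Repeatedly combine the two least-probable nodes; the expected code length is the sum of the merged weights.
merge 4/125 + 3/50 → 23/250
merge 23/250 + 23/250 → 23/125
merge 61/500 + 31/250 → 123/500
merge 83/500 + 23/125 → 7/20
merge 193/1000 + 211/1000 → 101/250
merge 123/500 + 7/20 → 149/250
merge 101/250 + 149/250 → 1
L = 23/250 + 23/125 + 123/500 + 7/20 + 101/250 + 149/250 + 1 = 359/125 = 2.872 bits/symbol.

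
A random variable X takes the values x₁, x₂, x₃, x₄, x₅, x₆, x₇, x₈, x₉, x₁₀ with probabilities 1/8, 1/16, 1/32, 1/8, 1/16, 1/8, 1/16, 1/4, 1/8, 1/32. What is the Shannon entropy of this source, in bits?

Each probability is a power of 1/2, so log₂(1/p) is an integer.
H = Σ p·log₂(1/p) = 1/8·3 + 1/16·4 + 1/32·5 + 1/8·3 + 1/16·4 + 1/8·3 + 1/16·4 + 1/4·2 + 1/8·3 + 1/32·5 = 3.0625 bits.

3.0625 bits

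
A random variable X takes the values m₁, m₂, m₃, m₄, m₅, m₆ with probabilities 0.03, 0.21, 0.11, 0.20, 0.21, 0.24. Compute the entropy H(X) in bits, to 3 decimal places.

2.406 bits

H = −Σ pᵢ log₂ pᵢ.
−0.03·log₂(0.03) = 0.1518
−0.21·log₂(0.21) = 0.4728
−0.11·log₂(0.11) = 0.3503
−0.20·log₂(0.20) = 0.4644
−0.21·log₂(0.21) = 0.4728
−0.24·log₂(0.24) = 0.4941
Sum ≈ 2.4062 → 2.406 bits.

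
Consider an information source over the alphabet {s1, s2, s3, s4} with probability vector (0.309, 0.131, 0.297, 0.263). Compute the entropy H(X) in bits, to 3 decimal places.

H = −Σ pᵢ log₂ pᵢ.
−0.309·log₂(0.309) = 0.5235
−0.131·log₂(0.131) = 0.3841
−0.297·log₂(0.297) = 0.5202
−0.263·log₂(0.263) = 0.5068
Sum ≈ 1.9346 → 1.935 bits.

1.935 bits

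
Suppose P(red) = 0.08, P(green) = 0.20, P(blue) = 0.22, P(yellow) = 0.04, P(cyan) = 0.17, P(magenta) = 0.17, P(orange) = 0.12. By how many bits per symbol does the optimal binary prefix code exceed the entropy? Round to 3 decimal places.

Entropy H = −Σ p log₂ p ≈ 2.6585 bits.
Huffman merges: 1/25+2/25→3/25; 3/25+3/25→6/25; 17/100+17/100→17/50; 1/5+11/50→21/50; 6/25+17/50→29/50; 21/50+29/50→1. L = 27/10 ≈ 2.7000.
L − H = 2.7000 − 2.6585 = 0.042 bits.

0.042 bits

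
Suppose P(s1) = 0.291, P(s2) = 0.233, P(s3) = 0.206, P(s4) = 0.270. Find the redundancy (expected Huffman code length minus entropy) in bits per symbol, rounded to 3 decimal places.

0.013 bits

Entropy H = −Σ p log₂ p ≈ 1.9875 bits.
Huffman merges: 103/500+233/1000→439/1000; 27/100+291/1000→561/1000; 439/1000+561/1000→1. L = 2 ≈ 2.0000.
L − H = 2.0000 − 1.9875 = 0.013 bits.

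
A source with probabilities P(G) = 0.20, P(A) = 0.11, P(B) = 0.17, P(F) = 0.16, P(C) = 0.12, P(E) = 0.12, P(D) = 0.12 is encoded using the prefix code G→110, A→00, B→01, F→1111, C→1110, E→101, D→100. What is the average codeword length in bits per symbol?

L̄ = Σ pᵢ·ℓᵢ = 0.20·3 + 0.11·2 + 0.17·2 + 0.16·4 + 0.12·4 + 0.12·3 + 0.12·3 = 3 bits/symbol.

3 bits/symbol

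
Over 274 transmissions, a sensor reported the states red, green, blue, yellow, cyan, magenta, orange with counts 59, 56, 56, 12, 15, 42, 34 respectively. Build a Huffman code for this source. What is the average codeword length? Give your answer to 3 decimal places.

Probabilities are the counts divided by 274.
Repeatedly combine the two least-probable nodes; the expected code length is the sum of the merged weights.
merge 6/137 + 15/274 → 27/274
merge 27/274 + 17/137 → 61/274
merge 21/137 + 28/137 → 49/137
merge 28/137 + 59/274 → 115/274
merge 61/274 + 49/137 → 159/274
merge 115/274 + 159/274 → 1
L = 27/274 + 61/274 + 49/137 + 115/274 + 159/274 + 1 = 367/137 ≈ 2.679 bits/symbol.

2.679 bits/symbol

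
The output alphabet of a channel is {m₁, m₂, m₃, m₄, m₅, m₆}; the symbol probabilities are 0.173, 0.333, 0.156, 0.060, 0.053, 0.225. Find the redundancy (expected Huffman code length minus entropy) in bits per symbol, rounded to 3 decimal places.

Entropy H = −Σ p log₂ p ≈ 2.3366 bits.
Huffman merges: 53/1000+3/50→113/1000; 113/1000+39/250→269/1000; 173/1000+9/40→199/500; 269/1000+333/1000→301/500; 199/500+301/500→1. L = 1191/500 ≈ 2.3820.
L − H = 2.3820 − 2.3366 = 0.045 bits.

0.045 bits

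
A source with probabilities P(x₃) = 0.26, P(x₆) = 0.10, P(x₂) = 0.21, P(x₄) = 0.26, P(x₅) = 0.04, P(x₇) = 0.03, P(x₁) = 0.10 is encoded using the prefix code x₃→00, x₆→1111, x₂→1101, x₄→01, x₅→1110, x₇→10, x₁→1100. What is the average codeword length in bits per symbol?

L̄ = Σ pᵢ·ℓᵢ = 0.26·2 + 0.10·4 + 0.21·4 + 0.26·2 + 0.04·4 + 0.03·2 + 0.10·4 = 2.9 bits/symbol.

2.9 bits/symbol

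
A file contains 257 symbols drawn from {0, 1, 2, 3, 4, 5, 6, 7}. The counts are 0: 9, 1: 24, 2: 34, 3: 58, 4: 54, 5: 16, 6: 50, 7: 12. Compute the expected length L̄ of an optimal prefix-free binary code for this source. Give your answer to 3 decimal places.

2.790 bits/symbol

Probabilities are the counts divided by 257.
Repeatedly combine the two least-probable nodes; the expected code length is the sum of the merged weights.
merge 9/257 + 12/257 → 21/257
merge 16/257 + 21/257 → 37/257
merge 24/257 + 34/257 → 58/257
merge 37/257 + 50/257 → 87/257
merge 54/257 + 58/257 → 112/257
merge 58/257 + 87/257 → 145/257
merge 112/257 + 145/257 → 1
L = 21/257 + 37/257 + 58/257 + 87/257 + 112/257 + 145/257 + 1 = 717/257 ≈ 2.790 bits/symbol.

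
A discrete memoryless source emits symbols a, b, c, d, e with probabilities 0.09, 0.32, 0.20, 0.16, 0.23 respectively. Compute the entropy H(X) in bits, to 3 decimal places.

H = −Σ pᵢ log₂ pᵢ.
−0.09·log₂(0.09) = 0.3127
−0.32·log₂(0.32) = 0.5260
−0.20·log₂(0.20) = 0.4644
−0.16·log₂(0.16) = 0.4230
−0.23·log₂(0.23) = 0.4877
Sum ≈ 2.2138 → 2.214 bits.

2.214 bits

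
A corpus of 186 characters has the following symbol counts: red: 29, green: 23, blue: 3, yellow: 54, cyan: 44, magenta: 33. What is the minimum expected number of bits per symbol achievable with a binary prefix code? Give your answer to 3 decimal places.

2.435 bits/symbol

Probabilities are the counts divided by 186.
Repeatedly combine the two least-probable nodes; the expected code length is the sum of the merged weights.
merge 1/62 + 23/186 → 13/93
merge 13/93 + 29/186 → 55/186
merge 11/62 + 22/93 → 77/186
merge 9/31 + 55/186 → 109/186
merge 77/186 + 109/186 → 1
L = 13/93 + 55/186 + 77/186 + 109/186 + 1 = 151/62 ≈ 2.435 bits/symbol.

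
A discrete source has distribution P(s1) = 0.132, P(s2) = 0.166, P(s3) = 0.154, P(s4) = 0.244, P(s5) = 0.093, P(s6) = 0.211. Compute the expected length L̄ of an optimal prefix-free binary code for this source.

2.545 bits/symbol

Repeatedly combine the two least-probable nodes; the expected code length is the sum of the merged weights.
merge 93/1000 + 33/250 → 9/40
merge 77/500 + 83/500 → 8/25
merge 211/1000 + 9/40 → 109/250
merge 61/250 + 8/25 → 141/250
merge 109/250 + 141/250 → 1
L = 9/40 + 8/25 + 109/250 + 141/250 + 1 = 509/200 = 2.545 bits/symbol.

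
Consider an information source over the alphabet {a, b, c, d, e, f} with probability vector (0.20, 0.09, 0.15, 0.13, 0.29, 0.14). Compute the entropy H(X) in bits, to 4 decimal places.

H = −Σ pᵢ log₂ pᵢ.
−0.20·log₂(0.20) = 0.4644
−0.09·log₂(0.09) = 0.3127
−0.15·log₂(0.15) = 0.4105
−0.13·log₂(0.13) = 0.3826
−0.29·log₂(0.29) = 0.5179
−0.14·log₂(0.14) = 0.3971
Sum ≈ 2.4852 → 2.4852 bits.

2.4852 bits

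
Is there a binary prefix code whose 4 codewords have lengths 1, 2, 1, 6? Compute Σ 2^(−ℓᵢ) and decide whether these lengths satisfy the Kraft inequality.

1.265625; no

With common denominator 2^6 = 64: Σ 2^(−ℓᵢ) = 32/64 + 16/64 + 32/64 + 1/64 = 81/64 = 1.265625.
Kraft's inequality requires Σ ≤ 1; here Σ = 1.265625 > 1, so no such prefix code exists.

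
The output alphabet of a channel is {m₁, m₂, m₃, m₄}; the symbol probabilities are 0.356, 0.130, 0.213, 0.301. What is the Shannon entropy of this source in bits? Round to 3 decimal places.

1.910 bits

H = −Σ pᵢ log₂ pᵢ.
−0.356·log₂(0.356) = 0.5305
−0.130·log₂(0.130) = 0.3826
−0.213·log₂(0.213) = 0.4752
−0.301·log₂(0.301) = 0.5214
Sum ≈ 1.9097 → 1.910 bits.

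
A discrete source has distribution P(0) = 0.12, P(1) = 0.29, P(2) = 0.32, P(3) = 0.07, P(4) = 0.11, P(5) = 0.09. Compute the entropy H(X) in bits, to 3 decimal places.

2.343 bits

H = −Σ pᵢ log₂ pᵢ.
−0.12·log₂(0.12) = 0.3671
−0.29·log₂(0.29) = 0.5179
−0.32·log₂(0.32) = 0.5260
−0.07·log₂(0.07) = 0.2686
−0.11·log₂(0.11) = 0.3503
−0.09·log₂(0.09) = 0.3127
Sum ≈ 2.3425 → 2.343 bits.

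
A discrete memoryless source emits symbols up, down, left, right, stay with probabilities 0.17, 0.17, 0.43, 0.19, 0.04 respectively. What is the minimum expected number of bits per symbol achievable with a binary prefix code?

2.14 bits/symbol

Repeatedly combine the two least-probable nodes; the expected code length is the sum of the merged weights.
merge 1/25 + 17/100 → 21/100
merge 17/100 + 19/100 → 9/25
merge 21/100 + 9/25 → 57/100
merge 43/100 + 57/100 → 1
L = 21/100 + 9/25 + 57/100 + 1 = 107/50 = 2.14 bits/symbol.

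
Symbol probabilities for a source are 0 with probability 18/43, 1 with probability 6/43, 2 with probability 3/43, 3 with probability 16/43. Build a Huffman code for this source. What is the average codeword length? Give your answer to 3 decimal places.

1.791 bits/symbol

Repeatedly combine the two least-probable nodes; the expected code length is the sum of the merged weights.
merge 3/43 + 6/43 → 9/43
merge 9/43 + 16/43 → 25/43
merge 18/43 + 25/43 → 1
L = 9/43 + 25/43 + 1 = 77/43 ≈ 1.791 bits/symbol.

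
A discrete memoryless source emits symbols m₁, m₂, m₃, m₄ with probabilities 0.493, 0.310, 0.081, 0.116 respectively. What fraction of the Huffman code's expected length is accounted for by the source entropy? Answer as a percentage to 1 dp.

98.7%

Entropy H = −Σ p log₂ p ≈ 1.6810 bits.
Huffman merges: 81/1000+29/250→197/1000; 197/1000+31/100→507/1000; 493/1000+507/1000→1. L = 213/125 ≈ 1.7040.
Efficiency = H/L = 1.6810/1.7040 = 98.7%.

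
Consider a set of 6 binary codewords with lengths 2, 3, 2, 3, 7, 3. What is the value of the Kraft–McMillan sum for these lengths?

With common denominator 2^7 = 128: Σ 2^(−ℓᵢ) = 32/128 + 16/128 + 32/128 + 16/128 + 1/128 + 16/128 = 113/128 = 0.8828125.

0.8828125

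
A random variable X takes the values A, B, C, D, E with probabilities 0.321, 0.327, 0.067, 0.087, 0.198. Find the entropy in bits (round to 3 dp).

H = −Σ pᵢ log₂ pᵢ.
−0.321·log₂(0.321) = 0.5262
−0.327·log₂(0.327) = 0.5273
−0.067·log₂(0.067) = 0.2613
−0.087·log₂(0.087) = 0.3065
−0.198·log₂(0.198) = 0.4626
Sum ≈ 2.0839 → 2.084 bits.

2.084 bits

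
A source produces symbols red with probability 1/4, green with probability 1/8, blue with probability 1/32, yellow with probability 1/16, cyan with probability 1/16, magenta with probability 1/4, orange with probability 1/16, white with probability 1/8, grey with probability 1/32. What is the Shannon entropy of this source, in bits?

Each probability is a power of 1/2, so log₂(1/p) is an integer.
H = Σ p·log₂(1/p) = 1/4·2 + 1/8·3 + 1/32·5 + 1/16·4 + 1/16·4 + 1/4·2 + 1/16·4 + 1/8·3 + 1/32·5 = 2.8125 bits.

2.8125 bits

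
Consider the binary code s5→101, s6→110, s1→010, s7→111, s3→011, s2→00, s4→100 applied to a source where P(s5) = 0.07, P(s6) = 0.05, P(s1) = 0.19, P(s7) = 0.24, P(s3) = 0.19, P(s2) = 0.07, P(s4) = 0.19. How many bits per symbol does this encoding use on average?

L̄ = Σ pᵢ·ℓᵢ = 0.07·3 + 0.05·3 + 0.19·3 + 0.24·3 + 0.19·3 + 0.07·2 + 0.19·3 = 2.93 bits/symbol.

2.93 bits/symbol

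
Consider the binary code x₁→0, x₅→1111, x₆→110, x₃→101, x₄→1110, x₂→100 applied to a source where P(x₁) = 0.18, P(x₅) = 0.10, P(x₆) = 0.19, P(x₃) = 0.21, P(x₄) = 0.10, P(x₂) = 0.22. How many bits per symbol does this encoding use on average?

2.84 bits/symbol

L̄ = Σ pᵢ·ℓᵢ = 0.18·1 + 0.10·4 + 0.19·3 + 0.21·3 + 0.10·4 + 0.22·3 = 2.84 bits/symbol.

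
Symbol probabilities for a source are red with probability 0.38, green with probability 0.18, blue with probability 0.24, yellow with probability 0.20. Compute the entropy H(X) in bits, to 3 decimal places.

H = −Σ pᵢ log₂ pᵢ.
−0.38·log₂(0.38) = 0.5305
−0.18·log₂(0.18) = 0.4453
−0.24·log₂(0.24) = 0.4941
−0.20·log₂(0.20) = 0.4644
Sum ≈ 1.9343 → 1.934 bits.

1.934 bits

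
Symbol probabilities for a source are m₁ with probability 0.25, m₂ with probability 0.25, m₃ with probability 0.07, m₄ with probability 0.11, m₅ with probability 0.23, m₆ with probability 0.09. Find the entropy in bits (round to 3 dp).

2.419 bits

H = −Σ pᵢ log₂ pᵢ.
−0.25·log₂(0.25) = 0.5000
−0.25·log₂(0.25) = 0.5000
−0.07·log₂(0.07) = 0.2686
−0.11·log₂(0.11) = 0.3503
−0.23·log₂(0.23) = 0.4877
−0.09·log₂(0.09) = 0.3127
Sum ≈ 2.4192 → 2.419 bits.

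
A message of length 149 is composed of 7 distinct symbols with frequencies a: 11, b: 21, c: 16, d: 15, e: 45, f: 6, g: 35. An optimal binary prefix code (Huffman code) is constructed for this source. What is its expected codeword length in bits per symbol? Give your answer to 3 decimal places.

Probabilities are the counts divided by 149.
Repeatedly combine the two least-probable nodes; the expected code length is the sum of the merged weights.
merge 6/149 + 11/149 → 17/149
merge 15/149 + 16/149 → 31/149
merge 17/149 + 21/149 → 38/149
merge 31/149 + 35/149 → 66/149
merge 38/149 + 45/149 → 83/149
merge 66/149 + 83/149 → 1
L = 17/149 + 31/149 + 38/149 + 66/149 + 83/149 + 1 = 384/149 ≈ 2.577 bits/symbol.

2.577 bits/symbol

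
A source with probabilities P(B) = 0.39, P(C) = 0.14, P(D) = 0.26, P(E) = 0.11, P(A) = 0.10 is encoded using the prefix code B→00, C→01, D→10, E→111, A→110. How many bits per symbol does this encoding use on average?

2.21 bits/symbol

L̄ = Σ pᵢ·ℓᵢ = 0.39·2 + 0.14·2 + 0.26·2 + 0.11·3 + 0.10·3 = 2.21 bits/symbol.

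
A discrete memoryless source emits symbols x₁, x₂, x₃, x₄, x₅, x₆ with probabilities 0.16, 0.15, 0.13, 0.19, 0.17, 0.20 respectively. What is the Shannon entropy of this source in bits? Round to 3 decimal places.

H = −Σ pᵢ log₂ pᵢ.
−0.16·log₂(0.16) = 0.4230
−0.15·log₂(0.15) = 0.4105
−0.13·log₂(0.13) = 0.3826
−0.19·log₂(0.19) = 0.4552
−0.17·log₂(0.17) = 0.4346
−0.20·log₂(0.20) = 0.4644
Sum ≈ 2.5704 → 2.570 bits.

2.570 bits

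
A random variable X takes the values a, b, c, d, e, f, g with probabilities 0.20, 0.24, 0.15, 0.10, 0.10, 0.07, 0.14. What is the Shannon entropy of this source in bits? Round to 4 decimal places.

2.6991 bits

H = −Σ pᵢ log₂ pᵢ.
−0.20·log₂(0.20) = 0.4644
−0.24·log₂(0.24) = 0.4941
−0.15·log₂(0.15) = 0.4105
−0.10·log₂(0.10) = 0.3322
−0.10·log₂(0.10) = 0.3322
−0.07·log₂(0.07) = 0.2686
−0.14·log₂(0.14) = 0.3971
Sum ≈ 2.6991 → 2.6991 bits.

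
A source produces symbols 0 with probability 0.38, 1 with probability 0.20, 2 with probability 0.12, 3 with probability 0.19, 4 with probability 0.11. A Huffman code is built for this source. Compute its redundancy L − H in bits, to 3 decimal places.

Entropy H = −Σ p log₂ p ≈ 2.1674 bits.
Huffman merges: 11/100+3/25→23/100; 19/100+1/5→39/100; 23/100+19/50→61/100; 39/100+61/100→1. L = 223/100 ≈ 2.2300.
L − H = 2.2300 − 2.1674 = 0.063 bits.

0.063 bits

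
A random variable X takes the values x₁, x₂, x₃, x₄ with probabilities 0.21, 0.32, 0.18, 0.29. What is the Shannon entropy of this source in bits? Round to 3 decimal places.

H = −Σ pᵢ log₂ pᵢ.
−0.21·log₂(0.21) = 0.4728
−0.32·log₂(0.32) = 0.5260
−0.18·log₂(0.18) = 0.4453
−0.29·log₂(0.29) = 0.5179
Sum ≈ 1.9621 → 1.962 bits.

1.962 bits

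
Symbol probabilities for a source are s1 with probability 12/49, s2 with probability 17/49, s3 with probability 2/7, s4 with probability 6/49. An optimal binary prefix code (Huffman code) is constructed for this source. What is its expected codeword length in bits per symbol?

2 bits/symbol

Repeatedly combine the two least-probable nodes; the expected code length is the sum of the merged weights.
merge 6/49 + 12/49 → 18/49
merge 2/7 + 17/49 → 31/49
merge 18/49 + 31/49 → 1
L = 18/49 + 31/49 + 1 = 2 bits/symbol.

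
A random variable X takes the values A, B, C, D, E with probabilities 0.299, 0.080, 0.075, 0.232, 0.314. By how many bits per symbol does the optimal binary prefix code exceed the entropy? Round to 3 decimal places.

Entropy H = −Σ p log₂ p ≈ 2.1063 bits.
Huffman merges: 3/40+2/25→31/200; 31/200+29/125→387/1000; 299/1000+157/500→613/1000; 387/1000+613/1000→1. L = 431/200 ≈ 2.1550.
L − H = 2.1550 − 2.1063 = 0.049 bits.

0.049 bits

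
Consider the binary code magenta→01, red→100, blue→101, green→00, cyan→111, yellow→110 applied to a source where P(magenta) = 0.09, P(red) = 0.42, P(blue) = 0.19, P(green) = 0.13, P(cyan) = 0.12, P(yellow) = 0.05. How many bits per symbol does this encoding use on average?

L̄ = Σ pᵢ·ℓᵢ = 0.09·2 + 0.42·3 + 0.19·3 + 0.13·2 + 0.12·3 + 0.05·3 = 2.78 bits/symbol.

2.78 bits/symbol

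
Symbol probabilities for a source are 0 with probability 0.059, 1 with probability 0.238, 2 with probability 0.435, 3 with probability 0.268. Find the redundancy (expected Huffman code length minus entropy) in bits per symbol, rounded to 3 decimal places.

0.097 bits

Entropy H = −Σ p log₂ p ≈ 1.7653 bits.
Huffman merges: 59/1000+119/500→297/1000; 67/250+297/1000→113/200; 87/200+113/200→1. L = 931/500 ≈ 1.8620.
L − H = 1.8620 − 1.7653 = 0.097 bits.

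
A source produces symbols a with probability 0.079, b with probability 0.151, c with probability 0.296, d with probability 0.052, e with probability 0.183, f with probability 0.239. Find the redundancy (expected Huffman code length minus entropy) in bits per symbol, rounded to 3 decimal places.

0.028 bits

Entropy H = −Σ p log₂ p ≈ 2.3847 bits.
Huffman merges: 13/250+79/1000→131/1000; 131/1000+151/1000→141/500; 183/1000+239/1000→211/500; 141/500+37/125→289/500; 211/500+289/500→1. L = 2413/1000 ≈ 2.4130.
L − H = 2.4130 − 2.3847 = 0.028 bits.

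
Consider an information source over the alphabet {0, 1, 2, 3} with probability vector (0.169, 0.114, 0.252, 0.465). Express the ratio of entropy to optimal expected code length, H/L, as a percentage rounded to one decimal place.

Entropy H = −Σ p log₂ p ≈ 1.8054 bits.
Huffman merges: 57/500+169/1000→283/1000; 63/250+283/1000→107/200; 93/200+107/200→1. L = 909/500 ≈ 1.8180.
Efficiency = H/L = 1.8054/1.8180 = 99.3%.

99.3%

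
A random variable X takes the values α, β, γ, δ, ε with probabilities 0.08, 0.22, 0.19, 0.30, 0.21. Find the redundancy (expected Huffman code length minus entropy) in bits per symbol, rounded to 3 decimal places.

Entropy H = −Σ p log₂ p ≈ 2.2212 bits.
Huffman merges: 2/25+19/100→27/100; 21/100+11/50→43/100; 27/100+3/10→57/100; 43/100+57/100→1. L = 227/100 ≈ 2.2700.
L − H = 2.2700 − 2.2212 = 0.049 bits.

0.049 bits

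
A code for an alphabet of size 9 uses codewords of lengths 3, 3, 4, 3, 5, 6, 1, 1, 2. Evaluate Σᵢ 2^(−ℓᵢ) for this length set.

With common denominator 2^6 = 64: Σ 2^(−ℓᵢ) = 8/64 + 8/64 + 4/64 + 8/64 + 2/64 + 1/64 + 32/64 + 32/64 + 16/64 = 111/64 = 1.734375.

1.734375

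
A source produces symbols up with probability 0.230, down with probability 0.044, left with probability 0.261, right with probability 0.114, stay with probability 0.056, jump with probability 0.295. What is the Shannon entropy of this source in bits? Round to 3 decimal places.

2.301 bits

H = −Σ pᵢ log₂ pᵢ.
−0.230·log₂(0.230) = 0.4877
−0.044·log₂(0.044) = 0.1983
−0.261·log₂(0.261) = 0.5058
−0.114·log₂(0.114) = 0.3571
−0.056·log₂(0.056) = 0.2329
−0.295·log₂(0.295) = 0.5196
Sum ≈ 2.3013 → 2.301 bits.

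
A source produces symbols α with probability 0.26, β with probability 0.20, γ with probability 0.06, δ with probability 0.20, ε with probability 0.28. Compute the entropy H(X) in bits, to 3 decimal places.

2.192 bits

H = −Σ pᵢ log₂ pᵢ.
−0.26·log₂(0.26) = 0.5053
−0.20·log₂(0.20) = 0.4644
−0.06·log₂(0.06) = 0.2435
−0.20·log₂(0.20) = 0.4644
−0.28·log₂(0.28) = 0.5142
Sum ≈ 2.1918 → 2.192 bits.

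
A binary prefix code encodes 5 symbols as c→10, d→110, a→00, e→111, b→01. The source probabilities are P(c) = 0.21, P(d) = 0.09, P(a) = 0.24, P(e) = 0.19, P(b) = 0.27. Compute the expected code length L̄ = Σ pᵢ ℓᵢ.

L̄ = Σ pᵢ·ℓᵢ = 0.21·2 + 0.09·3 + 0.24·2 + 0.19·3 + 0.27·2 = 2.28 bits/symbol.

2.28 bits/symbol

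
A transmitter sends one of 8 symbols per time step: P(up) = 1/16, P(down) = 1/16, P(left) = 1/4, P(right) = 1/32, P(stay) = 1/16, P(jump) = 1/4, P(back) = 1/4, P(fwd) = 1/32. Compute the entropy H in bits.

2.5625 bits

Each probability is a power of 1/2, so log₂(1/p) is an integer.
H = Σ p·log₂(1/p) = 1/16·4 + 1/16·4 + 1/4·2 + 1/32·5 + 1/16·4 + 1/4·2 + 1/4·2 + 1/32·5 = 2.5625 bits.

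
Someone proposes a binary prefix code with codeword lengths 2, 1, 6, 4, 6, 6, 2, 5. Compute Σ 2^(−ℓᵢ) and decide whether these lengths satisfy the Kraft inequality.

With common denominator 2^6 = 64: Σ 2^(−ℓᵢ) = 16/64 + 32/64 + 1/64 + 4/64 + 1/64 + 1/64 + 16/64 + 2/64 = 73/64 = 1.140625.
Kraft's inequality requires Σ ≤ 1; here Σ = 1.140625 > 1, so no such prefix code exists.

1.140625; no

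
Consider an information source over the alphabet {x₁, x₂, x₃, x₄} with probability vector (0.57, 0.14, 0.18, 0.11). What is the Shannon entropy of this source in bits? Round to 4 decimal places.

1.6550 bits

H = −Σ pᵢ log₂ pᵢ.
−0.57·log₂(0.57) = 0.4623
−0.14·log₂(0.14) = 0.3971
−0.18·log₂(0.18) = 0.4453
−0.11·log₂(0.11) = 0.3503
Sum ≈ 1.6550 → 1.6550 bits.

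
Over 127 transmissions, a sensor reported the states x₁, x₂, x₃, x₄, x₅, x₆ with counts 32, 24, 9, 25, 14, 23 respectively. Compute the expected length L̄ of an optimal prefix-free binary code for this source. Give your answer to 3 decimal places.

2.543 bits/symbol

Probabilities are the counts divided by 127.
Repeatedly combine the two least-probable nodes; the expected code length is the sum of the merged weights.
merge 9/127 + 14/127 → 23/127
merge 23/127 + 23/127 → 46/127
merge 24/127 + 25/127 → 49/127
merge 32/127 + 46/127 → 78/127
merge 49/127 + 78/127 → 1
L = 23/127 + 46/127 + 49/127 + 78/127 + 1 = 323/127 ≈ 2.543 bits/symbol.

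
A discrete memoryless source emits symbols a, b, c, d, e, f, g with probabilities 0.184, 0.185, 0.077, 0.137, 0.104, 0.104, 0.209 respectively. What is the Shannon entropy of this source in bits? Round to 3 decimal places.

H = −Σ pᵢ log₂ pᵢ.
−0.184·log₂(0.184) = 0.4494
−0.185·log₂(0.185) = 0.4504
−0.077·log₂(0.077) = 0.2848
−0.137·log₂(0.137) = 0.3929
−0.104·log₂(0.104) = 0.3396
−0.104·log₂(0.104) = 0.3396
−0.209·log₂(0.209) = 0.4720
Sum ≈ 2.7286 → 2.729 bits.

2.729 bits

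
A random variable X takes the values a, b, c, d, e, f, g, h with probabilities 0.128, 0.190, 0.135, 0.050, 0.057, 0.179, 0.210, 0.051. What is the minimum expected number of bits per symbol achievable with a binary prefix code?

Repeatedly combine the two least-probable nodes; the expected code length is the sum of the merged weights.
merge 1/20 + 51/1000 → 101/1000
merge 57/1000 + 101/1000 → 79/500
merge 16/125 + 27/200 → 263/1000
merge 79/500 + 179/1000 → 337/1000
merge 19/100 + 21/100 → 2/5
merge 263/1000 + 337/1000 → 3/5
merge 2/5 + 3/5 → 1
L = 101/1000 + 79/500 + 263/1000 + 337/1000 + 2/5 + 3/5 + 1 = 2859/1000 = 2.859 bits/symbol.

2.859 bits/symbol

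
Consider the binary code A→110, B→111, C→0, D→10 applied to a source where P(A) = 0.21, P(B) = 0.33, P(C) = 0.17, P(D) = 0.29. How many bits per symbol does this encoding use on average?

2.37 bits/symbol

L̄ = Σ pᵢ·ℓᵢ = 0.21·3 + 0.33·3 + 0.17·1 + 0.29·2 = 2.37 bits/symbol.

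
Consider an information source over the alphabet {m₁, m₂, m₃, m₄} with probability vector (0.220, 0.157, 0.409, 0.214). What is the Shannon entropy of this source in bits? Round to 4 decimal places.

H = −Σ pᵢ log₂ pᵢ.
−0.220·log₂(0.220) = 0.4806
−0.157·log₂(0.157) = 0.4194
−0.409·log₂(0.409) = 0.5275
−0.214·log₂(0.214) = 0.4760
Sum ≈ 1.9035 → 1.9035 bits.

1.9035 bits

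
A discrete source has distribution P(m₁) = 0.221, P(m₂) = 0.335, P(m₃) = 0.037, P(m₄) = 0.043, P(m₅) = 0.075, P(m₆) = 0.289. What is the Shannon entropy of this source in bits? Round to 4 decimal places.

2.1789 bits

H = −Σ pᵢ log₂ pᵢ.
−0.221·log₂(0.221) = 0.4813
−0.335·log₂(0.335) = 0.5286
−0.037·log₂(0.037) = 0.1760
−0.043·log₂(0.043) = 0.1952
−0.075·log₂(0.075) = 0.2803
−0.289·log₂(0.289) = 0.5176
Sum ≈ 2.1789 → 2.1789 bits.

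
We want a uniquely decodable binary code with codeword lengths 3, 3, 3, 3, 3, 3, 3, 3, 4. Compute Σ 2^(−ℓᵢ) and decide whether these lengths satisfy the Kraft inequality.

1.0625; no

With common denominator 2^4 = 16: Σ 2^(−ℓᵢ) = 2/16 + 2/16 + 2/16 + 2/16 + 2/16 + 2/16 + 2/16 + 2/16 + 1/16 = 17/16 = 1.0625.
Kraft's inequality requires Σ ≤ 1; here Σ = 1.0625 > 1, so no such prefix code exists.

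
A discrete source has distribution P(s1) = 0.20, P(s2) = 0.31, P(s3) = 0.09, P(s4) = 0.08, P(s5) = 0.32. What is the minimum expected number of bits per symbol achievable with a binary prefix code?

Repeatedly combine the two least-probable nodes; the expected code length is the sum of the merged weights.
merge 2/25 + 9/100 → 17/100
merge 17/100 + 1/5 → 37/100
merge 31/100 + 8/25 → 63/100
merge 37/100 + 63/100 → 1
L = 17/100 + 37/100 + 63/100 + 1 = 217/100 = 2.17 bits/symbol.

2.17 bits/symbol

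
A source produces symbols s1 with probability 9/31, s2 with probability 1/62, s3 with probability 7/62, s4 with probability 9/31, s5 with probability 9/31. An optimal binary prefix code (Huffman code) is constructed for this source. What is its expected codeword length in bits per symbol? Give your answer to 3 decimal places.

2.129 bits/symbol

Repeatedly combine the two least-probable nodes; the expected code length is the sum of the merged weights.
merge 1/62 + 7/62 → 4/31
merge 4/31 + 9/31 → 13/31
merge 9/31 + 9/31 → 18/31
merge 13/31 + 18/31 → 1
L = 4/31 + 13/31 + 18/31 + 1 = 66/31 ≈ 2.129 bits/symbol.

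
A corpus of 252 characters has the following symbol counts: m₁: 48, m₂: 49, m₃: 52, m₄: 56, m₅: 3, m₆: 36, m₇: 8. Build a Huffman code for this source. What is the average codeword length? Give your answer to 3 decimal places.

2.607 bits/symbol

Probabilities are the counts divided by 252.
Repeatedly combine the two least-probable nodes; the expected code length is the sum of the merged weights.
merge 1/84 + 2/63 → 11/252
merge 11/252 + 1/7 → 47/252
merge 47/252 + 4/21 → 95/252
merge 7/36 + 13/63 → 101/252
merge 2/9 + 95/252 → 151/252
merge 101/252 + 151/252 → 1
L = 11/252 + 47/252 + 95/252 + 101/252 + 151/252 + 1 = 73/28 ≈ 2.607 bits/symbol.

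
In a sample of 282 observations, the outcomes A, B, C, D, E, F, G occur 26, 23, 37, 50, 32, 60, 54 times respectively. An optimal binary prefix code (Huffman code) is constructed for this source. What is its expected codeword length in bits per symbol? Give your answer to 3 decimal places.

Probabilities are the counts divided by 282.
Repeatedly combine the two least-probable nodes; the expected code length is the sum of the merged weights.
merge 23/282 + 13/141 → 49/282
merge 16/141 + 37/282 → 23/94
merge 49/282 + 25/141 → 33/94
merge 9/47 + 10/47 → 19/47
merge 23/94 + 33/94 → 28/47
merge 19/47 + 28/47 → 1
L = 49/282 + 23/94 + 33/94 + 19/47 + 28/47 + 1 = 781/282 ≈ 2.770 bits/symbol.

2.770 bits/symbol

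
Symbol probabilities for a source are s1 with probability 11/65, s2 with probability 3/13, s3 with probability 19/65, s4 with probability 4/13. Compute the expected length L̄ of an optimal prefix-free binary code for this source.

Repeatedly combine the two least-probable nodes; the expected code length is the sum of the merged weights.
merge 11/65 + 3/13 → 2/5
merge 19/65 + 4/13 → 3/5
merge 2/5 + 3/5 → 1
L = 2/5 + 3/5 + 1 = 2 bits/symbol.

2 bits/symbol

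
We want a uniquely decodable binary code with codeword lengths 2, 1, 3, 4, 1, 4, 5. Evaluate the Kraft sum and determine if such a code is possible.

1.53125; no

With common denominator 2^5 = 32: Σ 2^(−ℓᵢ) = 8/32 + 16/32 + 4/32 + 2/32 + 16/32 + 2/32 + 1/32 = 49/32 = 1.53125.
Kraft's inequality requires Σ ≤ 1; here Σ = 1.53125 > 1, so no such prefix code exists.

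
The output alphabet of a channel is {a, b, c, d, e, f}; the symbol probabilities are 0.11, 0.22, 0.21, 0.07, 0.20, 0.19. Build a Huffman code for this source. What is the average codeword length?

Repeatedly combine the two least-probable nodes; the expected code length is the sum of the merged weights.
merge 7/100 + 11/100 → 9/50
merge 9/50 + 19/100 → 37/100
merge 1/5 + 21/100 → 41/100
merge 11/50 + 37/100 → 59/100
merge 41/100 + 59/100 → 1
L = 9/50 + 37/100 + 41/100 + 59/100 + 1 = 51/20 = 2.55 bits/symbol.

2.55 bits/symbol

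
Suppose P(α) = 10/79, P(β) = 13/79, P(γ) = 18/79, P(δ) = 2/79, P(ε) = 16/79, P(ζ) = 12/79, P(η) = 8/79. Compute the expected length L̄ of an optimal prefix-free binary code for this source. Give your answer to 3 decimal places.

2.696 bits/symbol

Repeatedly combine the two least-probable nodes; the expected code length is the sum of the merged weights.
merge 2/79 + 8/79 → 10/79
merge 10/79 + 10/79 → 20/79
merge 12/79 + 13/79 → 25/79
merge 16/79 + 18/79 → 34/79
merge 20/79 + 25/79 → 45/79
merge 34/79 + 45/79 → 1
L = 10/79 + 20/79 + 25/79 + 34/79 + 45/79 + 1 = 213/79 ≈ 2.696 bits/symbol.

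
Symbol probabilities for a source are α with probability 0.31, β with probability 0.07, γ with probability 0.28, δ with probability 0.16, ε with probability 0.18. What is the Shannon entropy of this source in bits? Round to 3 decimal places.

H = −Σ pᵢ log₂ pᵢ.
−0.31·log₂(0.31) = 0.5238
−0.07·log₂(0.07) = 0.2686
−0.28·log₂(0.28) = 0.5142
−0.16·log₂(0.16) = 0.4230
−0.18·log₂(0.18) = 0.4453
Sum ≈ 2.1749 → 2.175 bits.

2.175 bits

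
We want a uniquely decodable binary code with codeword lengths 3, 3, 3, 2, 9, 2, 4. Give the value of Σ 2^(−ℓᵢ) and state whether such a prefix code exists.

0.939453125; yes

With common denominator 2^9 = 512: Σ 2^(−ℓᵢ) = 64/512 + 64/512 + 64/512 + 128/512 + 1/512 + 128/512 + 32/512 = 481/512 = 0.939453125.
Kraft's inequality requires Σ ≤ 1; here Σ = 0.939453125 ≤ 1, so such a prefix code exists.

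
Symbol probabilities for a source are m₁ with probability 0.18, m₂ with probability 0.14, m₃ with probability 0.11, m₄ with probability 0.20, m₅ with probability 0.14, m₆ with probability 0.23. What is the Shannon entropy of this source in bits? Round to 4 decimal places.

H = −Σ pᵢ log₂ pᵢ.
−0.18·log₂(0.18) = 0.4453
−0.14·log₂(0.14) = 0.3971
−0.11·log₂(0.11) = 0.3503
−0.20·log₂(0.20) = 0.4644
−0.14·log₂(0.14) = 0.3971
−0.23·log₂(0.23) = 0.4877
Sum ≈ 2.5419 → 2.5419 bits.

2.5419 bits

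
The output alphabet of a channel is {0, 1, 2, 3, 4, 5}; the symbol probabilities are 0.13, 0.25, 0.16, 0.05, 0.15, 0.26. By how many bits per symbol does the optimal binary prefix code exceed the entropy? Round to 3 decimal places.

0.052 bits

Entropy H = −Σ p log₂ p ≈ 2.4376 bits.
Huffman merges: 1/20+13/100→9/50; 3/20+4/25→31/100; 9/50+1/4→43/100; 13/50+31/100→57/100; 43/100+57/100→1. L = 249/100 ≈ 2.4900.
L − H = 2.4900 − 2.4376 = 0.052 bits.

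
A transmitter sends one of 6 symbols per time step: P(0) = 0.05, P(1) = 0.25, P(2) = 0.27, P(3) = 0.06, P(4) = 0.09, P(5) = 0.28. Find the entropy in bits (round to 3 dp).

H = −Σ pᵢ log₂ pᵢ.
−0.05·log₂(0.05) = 0.2161
−0.25·log₂(0.25) = 0.5000
−0.27·log₂(0.27) = 0.5100
−0.06·log₂(0.06) = 0.2435
−0.09·log₂(0.09) = 0.3127
−0.28·log₂(0.28) = 0.5142
Sum ≈ 2.2965 → 2.297 bits.

2.297 bits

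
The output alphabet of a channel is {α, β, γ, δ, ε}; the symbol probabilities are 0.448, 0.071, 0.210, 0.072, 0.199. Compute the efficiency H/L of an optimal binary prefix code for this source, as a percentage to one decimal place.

Entropy H = −Σ p log₂ p ≈ 1.9995 bits.
Huffman merges: 71/1000+9/125→143/1000; 143/1000+199/1000→171/500; 21/100+171/500→69/125; 56/125+69/125→1. L = 2037/1000 ≈ 2.0370.
Efficiency = H/L = 1.9995/2.0370 = 98.2%.

98.2%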